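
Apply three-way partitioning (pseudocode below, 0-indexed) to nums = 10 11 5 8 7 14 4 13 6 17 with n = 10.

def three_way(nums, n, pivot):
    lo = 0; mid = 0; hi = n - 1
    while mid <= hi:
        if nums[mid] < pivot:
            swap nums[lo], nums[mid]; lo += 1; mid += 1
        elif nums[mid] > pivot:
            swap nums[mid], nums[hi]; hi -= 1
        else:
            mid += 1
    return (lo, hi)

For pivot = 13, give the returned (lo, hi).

pivot = 13; lo=0, mid=0, hi=9
nums[mid]=10<13: swap nums[0],nums[0]; lo=1,mid=1 → 10 11 5 8 7 14 4 13 6 17
nums[mid]=11<13: swap nums[1],nums[1]; lo=2,mid=2 → 10 11 5 8 7 14 4 13 6 17
nums[mid]=5<13: swap nums[2],nums[2]; lo=3,mid=3 → 10 11 5 8 7 14 4 13 6 17
nums[mid]=8<13: swap nums[3],nums[3]; lo=4,mid=4 → 10 11 5 8 7 14 4 13 6 17
nums[mid]=7<13: swap nums[4],nums[4]; lo=5,mid=5 → 10 11 5 8 7 14 4 13 6 17
nums[mid]=14>13: swap nums[5],nums[9]; hi=8 → 10 11 5 8 7 17 4 13 6 14
nums[mid]=17>13: swap nums[5],nums[8]; hi=7 → 10 11 5 8 7 6 4 13 17 14
nums[mid]=6<13: swap nums[5],nums[5]; lo=6,mid=6 → 10 11 5 8 7 6 4 13 17 14
nums[mid]=4<13: swap nums[6],nums[6]; lo=7,mid=7 → 10 11 5 8 7 6 4 13 17 14
nums[mid]=13=13: mid=8
end: lo=7, hi=7; nums = 10 11 5 8 7 6 4 13 17 14

(7, 7)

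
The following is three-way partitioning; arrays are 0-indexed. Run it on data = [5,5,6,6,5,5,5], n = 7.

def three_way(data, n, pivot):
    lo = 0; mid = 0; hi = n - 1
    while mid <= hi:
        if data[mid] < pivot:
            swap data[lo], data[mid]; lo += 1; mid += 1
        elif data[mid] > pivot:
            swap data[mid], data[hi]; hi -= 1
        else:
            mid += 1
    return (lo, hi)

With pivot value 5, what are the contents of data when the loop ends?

lo=0 mid=0 hi=6
5=5: mid=1
5=5: mid=2
6>5: swap(2,6), hi=5 ⇒ [5,5,5,6,5,5,6]
5=5: mid=3
6>5: swap(3,5), hi=4 ⇒ [5,5,5,5,5,6,6]
5=5: mid=4
5=5: mid=5
done. lo=0 hi=4; data=[5,5,5,5,5,6,6]

[5,5,5,5,5,6,6]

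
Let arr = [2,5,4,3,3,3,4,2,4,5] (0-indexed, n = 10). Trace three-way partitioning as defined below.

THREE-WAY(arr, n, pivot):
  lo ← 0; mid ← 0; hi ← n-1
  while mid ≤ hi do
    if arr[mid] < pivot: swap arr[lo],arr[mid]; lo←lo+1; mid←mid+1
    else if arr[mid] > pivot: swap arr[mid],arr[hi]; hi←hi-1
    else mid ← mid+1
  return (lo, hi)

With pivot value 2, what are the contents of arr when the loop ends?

pivot = 2; lo=0, mid=0, hi=9
arr[mid]=2=2: mid=1
arr[mid]=5>2: swap arr[1],arr[9]; hi=8 → [2,5,4,3,3,3,4,2,4,5]
arr[mid]=5>2: swap arr[1],arr[8]; hi=7 → [2,4,4,3,3,3,4,2,5,5]
arr[mid]=4>2: swap arr[1],arr[7]; hi=6 → [2,2,4,3,3,3,4,4,5,5]
arr[mid]=2=2: mid=2
arr[mid]=4>2: swap arr[2],arr[6]; hi=5 → [2,2,4,3,3,3,4,4,5,5]
arr[mid]=4>2: swap arr[2],arr[5]; hi=4 → [2,2,3,3,3,4,4,4,5,5]
arr[mid]=3>2: swap arr[2],arr[4]; hi=3 → [2,2,3,3,3,4,4,4,5,5]
arr[mid]=3>2: swap arr[2],arr[3]; hi=2 → [2,2,3,3,3,4,4,4,5,5]
arr[mid]=3>2: swap arr[2],arr[2]; hi=1 → [2,2,3,3,3,4,4,4,5,5]
end: lo=0, hi=1; arr = [2,2,3,3,3,4,4,4,5,5]

[2,2,3,3,3,4,4,4,5,5]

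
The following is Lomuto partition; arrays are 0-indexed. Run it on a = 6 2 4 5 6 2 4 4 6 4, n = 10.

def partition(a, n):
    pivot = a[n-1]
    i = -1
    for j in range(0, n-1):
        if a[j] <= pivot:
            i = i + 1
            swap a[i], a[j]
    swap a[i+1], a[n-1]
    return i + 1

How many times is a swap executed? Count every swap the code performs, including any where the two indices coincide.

pivot = a[9] = 4; i = -1
j=0: a[0]=6 > 4 → no swap
j=1: a[1]=2 ≤ 4 → i=0, swap a[0],a[1] → 2 6 4 5 6 2 4 4 6 4
j=2: a[2]=4 ≤ 4 → i=1, swap a[1],a[2] → 2 4 6 5 6 2 4 4 6 4
j=3: a[3]=5 > 4 → no swap
j=4: a[4]=6 > 4 → no swap
j=5: a[5]=2 ≤ 4 → i=2, swap a[2],a[5] → 2 4 2 5 6 6 4 4 6 4
j=6: a[6]=4 ≤ 4 → i=3, swap a[3],a[6] → 2 4 2 4 6 6 5 4 6 4
j=7: a[7]=4 ≤ 4 → i=4, swap a[4],a[7] → 2 4 2 4 4 6 5 6 6 4
j=8: a[8]=6 > 4 → no swap
final swap a[5],a[9] → 2 4 2 4 4 4 5 6 6 6; return 5

6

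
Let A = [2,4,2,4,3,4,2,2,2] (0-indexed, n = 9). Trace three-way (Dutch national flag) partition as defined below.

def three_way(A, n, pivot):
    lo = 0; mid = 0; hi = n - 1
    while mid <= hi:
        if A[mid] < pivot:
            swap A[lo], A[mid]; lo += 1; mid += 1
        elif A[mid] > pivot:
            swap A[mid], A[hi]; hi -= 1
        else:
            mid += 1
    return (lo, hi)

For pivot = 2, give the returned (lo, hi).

(0, 4)

pivot = 2; lo=0, mid=0, hi=8
A[mid]=2=2: mid=1
A[mid]=4>2: swap A[1],A[8]; hi=7 → [2,2,2,4,3,4,2,2,4]
A[mid]=2=2: mid=2
A[mid]=2=2: mid=3
A[mid]=4>2: swap A[3],A[7]; hi=6 → [2,2,2,2,3,4,2,4,4]
A[mid]=2=2: mid=4
A[mid]=3>2: swap A[4],A[6]; hi=5 → [2,2,2,2,2,4,3,4,4]
A[mid]=2=2: mid=5
A[mid]=4>2: swap A[5],A[5]; hi=4 → [2,2,2,2,2,4,3,4,4]
end: lo=0, hi=4; A = [2,2,2,2,2,4,3,4,4]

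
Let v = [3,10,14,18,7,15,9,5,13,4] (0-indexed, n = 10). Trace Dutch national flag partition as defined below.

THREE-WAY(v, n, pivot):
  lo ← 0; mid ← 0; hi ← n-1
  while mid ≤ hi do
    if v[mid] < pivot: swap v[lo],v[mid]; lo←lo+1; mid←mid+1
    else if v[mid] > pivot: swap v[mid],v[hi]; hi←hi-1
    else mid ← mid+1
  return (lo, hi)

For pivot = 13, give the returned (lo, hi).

lo=0 mid=0 hi=9
3<13: swap(0,0), lo=1 mid=1 ⇒ [3,10,14,18,7,15,9,5,13,4]
10<13: swap(1,1), lo=2 mid=2 ⇒ [3,10,14,18,7,15,9,5,13,4]
14>13: swap(2,9), hi=8 ⇒ [3,10,4,18,7,15,9,5,13,14]
4<13: swap(2,2), lo=3 mid=3 ⇒ [3,10,4,18,7,15,9,5,13,14]
18>13: swap(3,8), hi=7 ⇒ [3,10,4,13,7,15,9,5,18,14]
13=13: mid=4
7<13: swap(3,4), lo=4 mid=5 ⇒ [3,10,4,7,13,15,9,5,18,14]
15>13: swap(5,7), hi=6 ⇒ [3,10,4,7,13,5,9,15,18,14]
5<13: swap(4,5), lo=5 mid=6 ⇒ [3,10,4,7,5,13,9,15,18,14]
9<13: swap(5,6), lo=6 mid=7 ⇒ [3,10,4,7,5,9,13,15,18,14]
done. lo=6 hi=6; v=[3,10,4,7,5,9,13,15,18,14]

(6, 6)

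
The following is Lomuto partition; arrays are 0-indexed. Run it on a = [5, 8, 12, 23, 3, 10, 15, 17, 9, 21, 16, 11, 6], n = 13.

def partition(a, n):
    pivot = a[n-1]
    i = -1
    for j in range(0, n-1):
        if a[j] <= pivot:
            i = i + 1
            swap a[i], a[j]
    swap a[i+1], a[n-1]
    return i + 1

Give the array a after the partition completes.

pivot = a[12] = 6; i = -1
j=0: a[0]=5 ≤ 6 → i=0, swap a[0],a[0] (no change) → [5, 8, 12, 23, 3, 10, 15, 17, 9, 21, 16, 11, 6]
j=1: a[1]=8 > 6 → no swap
j=2: a[2]=12 > 6 → no swap
j=3: a[3]=23 > 6 → no swap
j=4: a[4]=3 ≤ 6 → i=1, swap a[1],a[4] → [5, 3, 12, 23, 8, 10, 15, 17, 9, 21, 16, 11, 6]
j=5: a[5]=10 > 6 → no swap
j=6: a[6]=15 > 6 → no swap
j=7: a[7]=17 > 6 → no swap
j=8: a[8]=9 > 6 → no swap
j=9: a[9]=21 > 6 → no swap
j=10: a[10]=16 > 6 → no swap
j=11: a[11]=11 > 6 → no swap
final swap a[2],a[12] → [5, 3, 6, 23, 8, 10, 15, 17, 9, 21, 16, 11, 12]; return 2

[5, 3, 6, 23, 8, 10, 15, 17, 9, 21, 16, 11, 12]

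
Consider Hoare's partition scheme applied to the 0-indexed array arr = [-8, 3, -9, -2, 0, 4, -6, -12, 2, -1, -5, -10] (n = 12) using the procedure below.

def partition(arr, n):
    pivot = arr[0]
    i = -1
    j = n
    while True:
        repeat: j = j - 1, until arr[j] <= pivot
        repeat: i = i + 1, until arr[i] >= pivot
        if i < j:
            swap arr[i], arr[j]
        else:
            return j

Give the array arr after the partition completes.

pivot = arr[0] = -8; i = -1, j = 12
j→11 (arr[11]=-10≤-8), i→0 (arr[0]=-8≥-8); i<j, swap → [-10, 3, -9, -2, 0, 4, -6, -12, 2, -1, -5, -8]
j→7 (arr[7]=-12≤-8), i→1 (arr[1]=3≥-8); i<j, swap → [-10, -12, -9, -2, 0, 4, -6, 3, 2, -1, -5, -8]
j→2, i→3; i≥j, return j=2. arr = [-10, -12, -9, -2, 0, 4, -6, 3, 2, -1, -5, -8]

[-10, -12, -9, -2, 0, 4, -6, 3, 2, -1, -5, -8]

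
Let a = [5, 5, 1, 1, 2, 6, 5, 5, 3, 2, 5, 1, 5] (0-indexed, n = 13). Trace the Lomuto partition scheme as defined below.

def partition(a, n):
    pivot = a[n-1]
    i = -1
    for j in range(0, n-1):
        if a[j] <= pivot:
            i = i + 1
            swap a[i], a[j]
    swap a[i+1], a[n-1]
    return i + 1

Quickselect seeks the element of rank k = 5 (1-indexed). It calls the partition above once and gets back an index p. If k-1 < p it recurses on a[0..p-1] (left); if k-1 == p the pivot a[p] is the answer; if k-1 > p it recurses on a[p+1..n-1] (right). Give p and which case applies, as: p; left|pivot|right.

pivot=5, i=-1
j=0: 5≤5, i=0, swap(0,0) ⇒ [5, 5, 1, 1, 2, 6, 5, 5, 3, 2, 5, 1, 5]
j=1: 5≤5, i=1, swap(1,1) ⇒ [5, 5, 1, 1, 2, 6, 5, 5, 3, 2, 5, 1, 5]
j=2: 1≤5, i=2, swap(2,2) ⇒ [5, 5, 1, 1, 2, 6, 5, 5, 3, 2, 5, 1, 5]
j=3: 1≤5, i=3, swap(3,3) ⇒ [5, 5, 1, 1, 2, 6, 5, 5, 3, 2, 5, 1, 5]
j=4: 2≤5, i=4, swap(4,4) ⇒ [5, 5, 1, 1, 2, 6, 5, 5, 3, 2, 5, 1, 5]
j=5: 6>5, skip
j=6: 5≤5, i=5, swap(5,6) ⇒ [5, 5, 1, 1, 2, 5, 6, 5, 3, 2, 5, 1, 5]
j=7: 5≤5, i=6, swap(6,7) ⇒ [5, 5, 1, 1, 2, 5, 5, 6, 3, 2, 5, 1, 5]
j=8: 3≤5, i=7, swap(7,8) ⇒ [5, 5, 1, 1, 2, 5, 5, 3, 6, 2, 5, 1, 5]
j=9: 2≤5, i=8, swap(8,9) ⇒ [5, 5, 1, 1, 2, 5, 5, 3, 2, 6, 5, 1, 5]
j=10: 5≤5, i=9, swap(9,10) ⇒ [5, 5, 1, 1, 2, 5, 5, 3, 2, 5, 6, 1, 5]
j=11: 1≤5, i=10, swap(10,11) ⇒ [5, 5, 1, 1, 2, 5, 5, 3, 2, 5, 1, 6, 5]
swap(11,12) ⇒ [5, 5, 1, 1, 2, 5, 5, 3, 2, 5, 1, 5, 6]; return 11
p = 11; k-1 = 4 < 11 ⇒ left

11; left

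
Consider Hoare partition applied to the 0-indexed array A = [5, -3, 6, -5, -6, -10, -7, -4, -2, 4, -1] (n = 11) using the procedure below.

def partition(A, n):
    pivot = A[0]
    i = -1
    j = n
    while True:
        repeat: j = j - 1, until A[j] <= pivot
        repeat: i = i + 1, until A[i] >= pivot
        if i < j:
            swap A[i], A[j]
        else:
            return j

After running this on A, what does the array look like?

pivot=5
j stops at 10 (-1), i stops at 0 (5); swap ⇒ [-1, -3, 6, -5, -6, -10, -7, -4, -2, 4, 5]
j stops at 9 (4), i stops at 2 (6); swap ⇒ [-1, -3, 4, -5, -6, -10, -7, -4, -2, 6, 5]
j stops at 8, i stops at 9; i≥j ⇒ return 8. A=[-1, -3, 4, -5, -6, -10, -7, -4, -2, 6, 5]

[-1, -3, 4, -5, -6, -10, -7, -4, -2, 6, 5]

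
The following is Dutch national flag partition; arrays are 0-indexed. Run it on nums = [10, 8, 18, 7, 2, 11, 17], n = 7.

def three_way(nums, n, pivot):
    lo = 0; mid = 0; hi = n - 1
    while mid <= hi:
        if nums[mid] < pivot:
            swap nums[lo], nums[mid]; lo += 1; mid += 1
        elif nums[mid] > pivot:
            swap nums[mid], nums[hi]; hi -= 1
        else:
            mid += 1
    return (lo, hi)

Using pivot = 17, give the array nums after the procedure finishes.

pivot = 17; lo=0, mid=0, hi=6
nums[mid]=10<17: swap nums[0],nums[0]; lo=1,mid=1 → [10, 8, 18, 7, 2, 11, 17]
nums[mid]=8<17: swap nums[1],nums[1]; lo=2,mid=2 → [10, 8, 18, 7, 2, 11, 17]
nums[mid]=18>17: swap nums[2],nums[6]; hi=5 → [10, 8, 17, 7, 2, 11, 18]
nums[mid]=17=17: mid=3
nums[mid]=7<17: swap nums[2],nums[3]; lo=3,mid=4 → [10, 8, 7, 17, 2, 11, 18]
nums[mid]=2<17: swap nums[3],nums[4]; lo=4,mid=5 → [10, 8, 7, 2, 17, 11, 18]
nums[mid]=11<17: swap nums[4],nums[5]; lo=5,mid=6 → [10, 8, 7, 2, 11, 17, 18]
end: lo=5, hi=5; nums = [10, 8, 7, 2, 11, 17, 18]

[10, 8, 7, 2, 11, 17, 18]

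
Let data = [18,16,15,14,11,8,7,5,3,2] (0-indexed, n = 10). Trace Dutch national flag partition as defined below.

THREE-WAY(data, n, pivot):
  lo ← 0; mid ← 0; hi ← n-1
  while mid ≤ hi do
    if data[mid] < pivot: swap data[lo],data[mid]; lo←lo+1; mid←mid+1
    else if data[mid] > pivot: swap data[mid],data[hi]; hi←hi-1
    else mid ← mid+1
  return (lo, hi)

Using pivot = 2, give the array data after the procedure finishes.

pivot = 2; lo=0, mid=0, hi=9
data[mid]=18>2: swap data[0],data[9]; hi=8 → [2,16,15,14,11,8,7,5,3,18]
data[mid]=2=2: mid=1
data[mid]=16>2: swap data[1],data[8]; hi=7 → [2,3,15,14,11,8,7,5,16,18]
data[mid]=3>2: swap data[1],data[7]; hi=6 → [2,5,15,14,11,8,7,3,16,18]
data[mid]=5>2: swap data[1],data[6]; hi=5 → [2,7,15,14,11,8,5,3,16,18]
data[mid]=7>2: swap data[1],data[5]; hi=4 → [2,8,15,14,11,7,5,3,16,18]
data[mid]=8>2: swap data[1],data[4]; hi=3 → [2,11,15,14,8,7,5,3,16,18]
data[mid]=11>2: swap data[1],data[3]; hi=2 → [2,14,15,11,8,7,5,3,16,18]
data[mid]=14>2: swap data[1],data[2]; hi=1 → [2,15,14,11,8,7,5,3,16,18]
data[mid]=15>2: swap data[1],data[1]; hi=0 → [2,15,14,11,8,7,5,3,16,18]
end: lo=0, hi=0; data = [2,15,14,11,8,7,5,3,16,18]

[2,15,14,11,8,7,5,3,16,18]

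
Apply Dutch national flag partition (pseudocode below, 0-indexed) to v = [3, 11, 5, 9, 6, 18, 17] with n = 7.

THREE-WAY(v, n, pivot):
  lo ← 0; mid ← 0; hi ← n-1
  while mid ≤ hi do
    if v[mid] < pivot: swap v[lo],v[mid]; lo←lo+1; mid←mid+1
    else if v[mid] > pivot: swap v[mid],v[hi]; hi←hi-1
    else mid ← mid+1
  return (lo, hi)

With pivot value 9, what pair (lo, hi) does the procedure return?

lo=0 mid=0 hi=6
3<9: swap(0,0), lo=1 mid=1 ⇒ [3, 11, 5, 9, 6, 18, 17]
11>9: swap(1,6), hi=5 ⇒ [3, 17, 5, 9, 6, 18, 11]
17>9: swap(1,5), hi=4 ⇒ [3, 18, 5, 9, 6, 17, 11]
18>9: swap(1,4), hi=3 ⇒ [3, 6, 5, 9, 18, 17, 11]
6<9: swap(1,1), lo=2 mid=2 ⇒ [3, 6, 5, 9, 18, 17, 11]
5<9: swap(2,2), lo=3 mid=3 ⇒ [3, 6, 5, 9, 18, 17, 11]
9=9: mid=4
done. lo=3 hi=3; v=[3, 6, 5, 9, 18, 17, 11]

(3, 3)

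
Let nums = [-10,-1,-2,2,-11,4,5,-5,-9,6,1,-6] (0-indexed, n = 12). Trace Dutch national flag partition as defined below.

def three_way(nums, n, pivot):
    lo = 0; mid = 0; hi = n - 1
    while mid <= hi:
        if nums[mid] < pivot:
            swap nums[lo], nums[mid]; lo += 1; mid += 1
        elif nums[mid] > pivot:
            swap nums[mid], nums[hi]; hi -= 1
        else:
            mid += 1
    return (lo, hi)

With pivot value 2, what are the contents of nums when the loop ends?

lo=0 mid=0 hi=11
-10<2: swap(0,0), lo=1 mid=1 ⇒ [-10,-1,-2,2,-11,4,5,-5,-9,6,1,-6]
-1<2: swap(1,1), lo=2 mid=2 ⇒ [-10,-1,-2,2,-11,4,5,-5,-9,6,1,-6]
-2<2: swap(2,2), lo=3 mid=3 ⇒ [-10,-1,-2,2,-11,4,5,-5,-9,6,1,-6]
2=2: mid=4
-11<2: swap(3,4), lo=4 mid=5 ⇒ [-10,-1,-2,-11,2,4,5,-5,-9,6,1,-6]
4>2: swap(5,11), hi=10 ⇒ [-10,-1,-2,-11,2,-6,5,-5,-9,6,1,4]
-6<2: swap(4,5), lo=5 mid=6 ⇒ [-10,-1,-2,-11,-6,2,5,-5,-9,6,1,4]
5>2: swap(6,10), hi=9 ⇒ [-10,-1,-2,-11,-6,2,1,-5,-9,6,5,4]
1<2: swap(5,6), lo=6 mid=7 ⇒ [-10,-1,-2,-11,-6,1,2,-5,-9,6,5,4]
-5<2: swap(6,7), lo=7 mid=8 ⇒ [-10,-1,-2,-11,-6,1,-5,2,-9,6,5,4]
-9<2: swap(7,8), lo=8 mid=9 ⇒ [-10,-1,-2,-11,-6,1,-5,-9,2,6,5,4]
6>2: swap(9,9), hi=8 ⇒ [-10,-1,-2,-11,-6,1,-5,-9,2,6,5,4]
done. lo=8 hi=8; nums=[-10,-1,-2,-11,-6,1,-5,-9,2,6,5,4]

[-10,-1,-2,-11,-6,1,-5,-9,2,6,5,4]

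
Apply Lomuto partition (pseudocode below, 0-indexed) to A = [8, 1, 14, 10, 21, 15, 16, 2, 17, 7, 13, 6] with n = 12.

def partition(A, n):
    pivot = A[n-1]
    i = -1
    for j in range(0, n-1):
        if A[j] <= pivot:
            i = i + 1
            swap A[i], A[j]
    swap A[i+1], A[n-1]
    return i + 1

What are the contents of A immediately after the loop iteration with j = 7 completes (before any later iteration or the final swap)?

pivot=6, i=-1
j=0: 8>6, skip
j=1: 1≤6, i=0, swap(0,1) ⇒ [1, 8, 14, 10, 21, 15, 16, 2, 17, 7, 13, 6]
j=2: 14>6, skip
j=3: 10>6, skip
j=4: 21>6, skip
j=5: 15>6, skip
j=6: 16>6, skip
j=7: 2≤6, i=1, swap(1,7) ⇒ [1, 2, 14, 10, 21, 15, 16, 8, 17, 7, 13, 6]
(after j=7) A = [1, 2, 14, 10, 21, 15, 16, 8, 17, 7, 13, 6]

[1, 2, 14, 10, 21, 15, 16, 8, 17, 7, 13, 6]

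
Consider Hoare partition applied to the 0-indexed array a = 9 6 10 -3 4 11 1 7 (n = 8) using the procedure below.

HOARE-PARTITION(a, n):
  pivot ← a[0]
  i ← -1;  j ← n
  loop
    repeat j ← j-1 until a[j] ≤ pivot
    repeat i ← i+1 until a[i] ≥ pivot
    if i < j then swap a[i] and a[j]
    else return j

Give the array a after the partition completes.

pivot = a[0] = 9; i = -1, j = 8
j→7 (a[7]=7≤9), i→0 (a[0]=9≥9); i<j, swap → 7 6 10 -3 4 11 1 9
j→6 (a[6]=1≤9), i→2 (a[2]=10≥9); i<j, swap → 7 6 1 -3 4 11 10 9
j→4, i→5; i≥j, return j=4. a = 7 6 1 -3 4 11 10 9

7 6 1 -3 4 11 10 9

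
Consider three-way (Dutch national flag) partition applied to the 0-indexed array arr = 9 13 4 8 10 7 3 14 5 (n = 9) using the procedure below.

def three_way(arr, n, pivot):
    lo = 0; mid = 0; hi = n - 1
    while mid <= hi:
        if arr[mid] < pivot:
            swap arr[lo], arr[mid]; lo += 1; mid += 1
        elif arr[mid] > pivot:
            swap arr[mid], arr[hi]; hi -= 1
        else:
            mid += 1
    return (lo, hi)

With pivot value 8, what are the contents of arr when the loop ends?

pivot = 8; lo=0, mid=0, hi=8
arr[mid]=9>8: swap arr[0],arr[8]; hi=7 → 5 13 4 8 10 7 3 14 9
arr[mid]=5<8: swap arr[0],arr[0]; lo=1,mid=1 → 5 13 4 8 10 7 3 14 9
arr[mid]=13>8: swap arr[1],arr[7]; hi=6 → 5 14 4 8 10 7 3 13 9
arr[mid]=14>8: swap arr[1],arr[6]; hi=5 → 5 3 4 8 10 7 14 13 9
arr[mid]=3<8: swap arr[1],arr[1]; lo=2,mid=2 → 5 3 4 8 10 7 14 13 9
arr[mid]=4<8: swap arr[2],arr[2]; lo=3,mid=3 → 5 3 4 8 10 7 14 13 9
arr[mid]=8=8: mid=4
arr[mid]=10>8: swap arr[4],arr[5]; hi=4 → 5 3 4 8 7 10 14 13 9
arr[mid]=7<8: swap arr[3],arr[4]; lo=4,mid=5 → 5 3 4 7 8 10 14 13 9
end: lo=4, hi=4; arr = 5 3 4 7 8 10 14 13 9

5 3 4 7 8 10 14 13 9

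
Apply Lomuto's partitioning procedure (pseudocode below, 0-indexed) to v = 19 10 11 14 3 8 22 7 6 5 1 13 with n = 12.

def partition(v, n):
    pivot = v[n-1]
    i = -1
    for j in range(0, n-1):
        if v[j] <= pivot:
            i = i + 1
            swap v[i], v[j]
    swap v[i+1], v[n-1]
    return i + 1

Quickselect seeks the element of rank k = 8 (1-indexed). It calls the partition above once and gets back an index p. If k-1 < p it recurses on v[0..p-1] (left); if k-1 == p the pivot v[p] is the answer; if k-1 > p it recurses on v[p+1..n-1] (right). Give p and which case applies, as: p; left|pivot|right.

pivot = v[11] = 13; i = -1
j=0: v[0]=19 > 13 → no swap
j=1: v[1]=10 ≤ 13 → i=0, swap v[0],v[1] → 10 19 11 14 3 8 22 7 6 5 1 13
j=2: v[2]=11 ≤ 13 → i=1, swap v[1],v[2] → 10 11 19 14 3 8 22 7 6 5 1 13
j=3: v[3]=14 > 13 → no swap
j=4: v[4]=3 ≤ 13 → i=2, swap v[2],v[4] → 10 11 3 14 19 8 22 7 6 5 1 13
j=5: v[5]=8 ≤ 13 → i=3, swap v[3],v[5] → 10 11 3 8 19 14 22 7 6 5 1 13
j=6: v[6]=22 > 13 → no swap
j=7: v[7]=7 ≤ 13 → i=4, swap v[4],v[7] → 10 11 3 8 7 14 22 19 6 5 1 13
j=8: v[8]=6 ≤ 13 → i=5, swap v[5],v[8] → 10 11 3 8 7 6 22 19 14 5 1 13
j=9: v[9]=5 ≤ 13 → i=6, swap v[6],v[9] → 10 11 3 8 7 6 5 19 14 22 1 13
j=10: v[10]=1 ≤ 13 → i=7, swap v[7],v[10] → 10 11 3 8 7 6 5 1 14 22 19 13
final swap v[8],v[11] → 10 11 3 8 7 6 5 1 13 22 19 14; return 8
p = 8; k-1 = 7 < 8 ⇒ left

8; left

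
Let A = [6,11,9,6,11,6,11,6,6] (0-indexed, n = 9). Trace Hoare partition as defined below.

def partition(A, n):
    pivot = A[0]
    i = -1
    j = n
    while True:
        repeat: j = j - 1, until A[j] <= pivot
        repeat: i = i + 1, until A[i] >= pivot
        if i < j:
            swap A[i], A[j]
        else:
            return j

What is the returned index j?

pivot=6
j stops at 8 (6), i stops at 0 (6); swap ⇒ [6,11,9,6,11,6,11,6,6]
j stops at 7 (6), i stops at 1 (11); swap ⇒ [6,6,9,6,11,6,11,11,6]
j stops at 5 (6), i stops at 2 (9); swap ⇒ [6,6,6,6,11,9,11,11,6]
j stops at 3, i stops at 3; i≥j ⇒ return 3. A=[6,6,6,6,11,9,11,11,6]

3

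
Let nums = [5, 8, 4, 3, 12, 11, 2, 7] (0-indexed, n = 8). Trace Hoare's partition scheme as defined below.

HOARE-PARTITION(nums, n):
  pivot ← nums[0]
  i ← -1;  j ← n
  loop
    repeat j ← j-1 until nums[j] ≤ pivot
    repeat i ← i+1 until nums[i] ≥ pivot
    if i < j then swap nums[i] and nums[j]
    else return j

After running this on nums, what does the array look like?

pivot = nums[0] = 5; i = -1, j = 8
j→6 (nums[6]=2≤5), i→0 (nums[0]=5≥5); i<j, swap → [2, 8, 4, 3, 12, 11, 5, 7]
j→3 (nums[3]=3≤5), i→1 (nums[1]=8≥5); i<j, swap → [2, 3, 4, 8, 12, 11, 5, 7]
j→2, i→3; i≥j, return j=2. nums = [2, 3, 4, 8, 12, 11, 5, 7]

[2, 3, 4, 8, 12, 11, 5, 7]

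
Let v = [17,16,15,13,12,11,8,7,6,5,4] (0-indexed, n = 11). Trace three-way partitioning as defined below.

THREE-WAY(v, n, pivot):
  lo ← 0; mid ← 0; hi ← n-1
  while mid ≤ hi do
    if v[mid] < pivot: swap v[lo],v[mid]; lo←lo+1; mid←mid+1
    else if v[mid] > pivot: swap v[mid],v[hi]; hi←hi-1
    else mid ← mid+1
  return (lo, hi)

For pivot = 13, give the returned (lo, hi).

(7, 7)

lo=0 mid=0 hi=10
17>13: swap(0,10), hi=9 ⇒ [4,16,15,13,12,11,8,7,6,5,17]
4<13: swap(0,0), lo=1 mid=1 ⇒ [4,16,15,13,12,11,8,7,6,5,17]
16>13: swap(1,9), hi=8 ⇒ [4,5,15,13,12,11,8,7,6,16,17]
5<13: swap(1,1), lo=2 mid=2 ⇒ [4,5,15,13,12,11,8,7,6,16,17]
15>13: swap(2,8), hi=7 ⇒ [4,5,6,13,12,11,8,7,15,16,17]
6<13: swap(2,2), lo=3 mid=3 ⇒ [4,5,6,13,12,11,8,7,15,16,17]
13=13: mid=4
12<13: swap(3,4), lo=4 mid=5 ⇒ [4,5,6,12,13,11,8,7,15,16,17]
11<13: swap(4,5), lo=5 mid=6 ⇒ [4,5,6,12,11,13,8,7,15,16,17]
8<13: swap(5,6), lo=6 mid=7 ⇒ [4,5,6,12,11,8,13,7,15,16,17]
7<13: swap(6,7), lo=7 mid=8 ⇒ [4,5,6,12,11,8,7,13,15,16,17]
done. lo=7 hi=7; v=[4,5,6,12,11,8,7,13,15,16,17]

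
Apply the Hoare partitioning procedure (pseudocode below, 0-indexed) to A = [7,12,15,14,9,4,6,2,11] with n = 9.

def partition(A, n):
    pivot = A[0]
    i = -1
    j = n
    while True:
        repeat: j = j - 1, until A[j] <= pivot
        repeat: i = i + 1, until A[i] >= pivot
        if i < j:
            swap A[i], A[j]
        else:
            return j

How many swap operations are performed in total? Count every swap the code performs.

3

pivot = A[0] = 7; i = -1, j = 9
j→7 (A[7]=2≤7), i→0 (A[0]=7≥7); i<j, swap → [2,12,15,14,9,4,6,7,11]
j→6 (A[6]=6≤7), i→1 (A[1]=12≥7); i<j, swap → [2,6,15,14,9,4,12,7,11]
j→5 (A[5]=4≤7), i→2 (A[2]=15≥7); i<j, swap → [2,6,4,14,9,15,12,7,11]
j→2, i→3; i≥j, return j=2. A = [2,6,4,14,9,15,12,7,11]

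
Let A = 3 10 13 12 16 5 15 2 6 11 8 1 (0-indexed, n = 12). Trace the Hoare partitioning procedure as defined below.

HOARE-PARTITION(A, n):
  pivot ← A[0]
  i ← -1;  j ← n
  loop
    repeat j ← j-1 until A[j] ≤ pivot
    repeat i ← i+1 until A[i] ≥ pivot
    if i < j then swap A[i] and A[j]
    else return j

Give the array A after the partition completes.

1 2 13 12 16 5 15 10 6 11 8 3

pivot = A[0] = 3; i = -1, j = 12
j→11 (A[11]=1≤3), i→0 (A[0]=3≥3); i<j, swap → 1 10 13 12 16 5 15 2 6 11 8 3
j→7 (A[7]=2≤3), i→1 (A[1]=10≥3); i<j, swap → 1 2 13 12 16 5 15 10 6 11 8 3
j→1, i→2; i≥j, return j=1. A = 1 2 13 12 16 5 15 10 6 11 8 3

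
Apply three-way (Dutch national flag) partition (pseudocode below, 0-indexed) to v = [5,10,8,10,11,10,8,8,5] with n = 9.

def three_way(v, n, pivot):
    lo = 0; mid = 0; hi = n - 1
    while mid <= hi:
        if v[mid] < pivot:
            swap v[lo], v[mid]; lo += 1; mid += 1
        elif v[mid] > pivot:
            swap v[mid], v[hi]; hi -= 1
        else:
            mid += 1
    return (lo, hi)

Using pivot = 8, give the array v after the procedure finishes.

pivot = 8; lo=0, mid=0, hi=8
v[mid]=5<8: swap v[0],v[0]; lo=1,mid=1 → [5,10,8,10,11,10,8,8,5]
v[mid]=10>8: swap v[1],v[8]; hi=7 → [5,5,8,10,11,10,8,8,10]
v[mid]=5<8: swap v[1],v[1]; lo=2,mid=2 → [5,5,8,10,11,10,8,8,10]
v[mid]=8=8: mid=3
v[mid]=10>8: swap v[3],v[7]; hi=6 → [5,5,8,8,11,10,8,10,10]
v[mid]=8=8: mid=4
v[mid]=11>8: swap v[4],v[6]; hi=5 → [5,5,8,8,8,10,11,10,10]
v[mid]=8=8: mid=5
v[mid]=10>8: swap v[5],v[5]; hi=4 → [5,5,8,8,8,10,11,10,10]
end: lo=2, hi=4; v = [5,5,8,8,8,10,11,10,10]

[5,5,8,8,8,10,11,10,10]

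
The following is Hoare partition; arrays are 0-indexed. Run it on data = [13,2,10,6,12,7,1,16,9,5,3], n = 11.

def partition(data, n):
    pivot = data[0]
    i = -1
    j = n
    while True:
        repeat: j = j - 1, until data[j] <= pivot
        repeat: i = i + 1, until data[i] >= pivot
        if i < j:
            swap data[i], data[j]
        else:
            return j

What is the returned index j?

8

pivot=13
j stops at 10 (3), i stops at 0 (13); swap ⇒ [3,2,10,6,12,7,1,16,9,5,13]
j stops at 9 (5), i stops at 7 (16); swap ⇒ [3,2,10,6,12,7,1,5,9,16,13]
j stops at 8, i stops at 9; i≥j ⇒ return 8. data=[3,2,10,6,12,7,1,5,9,16,13]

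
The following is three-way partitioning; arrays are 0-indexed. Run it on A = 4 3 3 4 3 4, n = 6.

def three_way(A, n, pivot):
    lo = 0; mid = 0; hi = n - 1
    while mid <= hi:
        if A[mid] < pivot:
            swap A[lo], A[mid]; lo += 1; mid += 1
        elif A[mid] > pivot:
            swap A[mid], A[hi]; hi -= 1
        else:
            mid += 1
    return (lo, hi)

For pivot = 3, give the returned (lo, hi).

lo=0 mid=0 hi=5
4>3: swap(0,5), hi=4 ⇒ 4 3 3 4 3 4
4>3: swap(0,4), hi=3 ⇒ 3 3 3 4 4 4
3=3: mid=1
3=3: mid=2
3=3: mid=3
4>3: swap(3,3), hi=2 ⇒ 3 3 3 4 4 4
done. lo=0 hi=2; A=3 3 3 4 4 4

(0, 2)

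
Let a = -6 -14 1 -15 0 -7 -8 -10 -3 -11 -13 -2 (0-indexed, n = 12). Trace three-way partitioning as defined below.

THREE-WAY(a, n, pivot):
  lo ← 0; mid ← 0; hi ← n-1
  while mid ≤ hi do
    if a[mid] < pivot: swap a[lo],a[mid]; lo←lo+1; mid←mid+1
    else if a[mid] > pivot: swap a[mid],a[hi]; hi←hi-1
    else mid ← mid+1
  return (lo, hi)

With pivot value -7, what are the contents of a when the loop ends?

-13 -14 -11 -15 -10 -8 -7 -3 0 1 -2 -6

lo=0 mid=0 hi=11
-6>-7: swap(0,11), hi=10 ⇒ -2 -14 1 -15 0 -7 -8 -10 -3 -11 -13 -6
-2>-7: swap(0,10), hi=9 ⇒ -13 -14 1 -15 0 -7 -8 -10 -3 -11 -2 -6
-13<-7: swap(0,0), lo=1 mid=1 ⇒ -13 -14 1 -15 0 -7 -8 -10 -3 -11 -2 -6
-14<-7: swap(1,1), lo=2 mid=2 ⇒ -13 -14 1 -15 0 -7 -8 -10 -3 -11 -2 -6
1>-7: swap(2,9), hi=8 ⇒ -13 -14 -11 -15 0 -7 -8 -10 -3 1 -2 -6
-11<-7: swap(2,2), lo=3 mid=3 ⇒ -13 -14 -11 -15 0 -7 -8 -10 -3 1 -2 -6
-15<-7: swap(3,3), lo=4 mid=4 ⇒ -13 -14 -11 -15 0 -7 -8 -10 -3 1 -2 -6
0>-7: swap(4,8), hi=7 ⇒ -13 -14 -11 -15 -3 -7 -8 -10 0 1 -2 -6
-3>-7: swap(4,7), hi=6 ⇒ -13 -14 -11 -15 -10 -7 -8 -3 0 1 -2 -6
-10<-7: swap(4,4), lo=5 mid=5 ⇒ -13 -14 -11 -15 -10 -7 -8 -3 0 1 -2 -6
-7=-7: mid=6
-8<-7: swap(5,6), lo=6 mid=7 ⇒ -13 -14 -11 -15 -10 -8 -7 -3 0 1 -2 -6
done. lo=6 hi=6; a=-13 -14 -11 -15 -10 -8 -7 -3 0 1 -2 -6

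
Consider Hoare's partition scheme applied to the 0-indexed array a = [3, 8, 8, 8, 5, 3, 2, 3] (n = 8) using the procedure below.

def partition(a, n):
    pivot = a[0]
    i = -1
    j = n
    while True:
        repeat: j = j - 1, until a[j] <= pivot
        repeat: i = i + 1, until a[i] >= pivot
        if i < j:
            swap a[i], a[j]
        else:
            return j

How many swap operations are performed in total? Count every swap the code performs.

pivot = a[0] = 3; i = -1, j = 8
j→7 (a[7]=3≤3), i→0 (a[0]=3≥3); i<j, swap → [3, 8, 8, 8, 5, 3, 2, 3]
j→6 (a[6]=2≤3), i→1 (a[1]=8≥3); i<j, swap → [3, 2, 8, 8, 5, 3, 8, 3]
j→5 (a[5]=3≤3), i→2 (a[2]=8≥3); i<j, swap → [3, 2, 3, 8, 5, 8, 8, 3]
j→2, i→3; i≥j, return j=2. a = [3, 2, 3, 8, 5, 8, 8, 3]

3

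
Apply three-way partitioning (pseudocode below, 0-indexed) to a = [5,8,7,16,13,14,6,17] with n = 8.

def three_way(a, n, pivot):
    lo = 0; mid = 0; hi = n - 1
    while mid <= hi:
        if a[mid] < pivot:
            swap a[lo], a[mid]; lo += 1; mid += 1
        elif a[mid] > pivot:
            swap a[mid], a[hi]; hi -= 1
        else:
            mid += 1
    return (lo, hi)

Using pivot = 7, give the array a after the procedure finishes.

[5,6,7,13,14,16,17,8]

pivot = 7; lo=0, mid=0, hi=7
a[mid]=5<7: swap a[0],a[0]; lo=1,mid=1 → [5,8,7,16,13,14,6,17]
a[mid]=8>7: swap a[1],a[7]; hi=6 → [5,17,7,16,13,14,6,8]
a[mid]=17>7: swap a[1],a[6]; hi=5 → [5,6,7,16,13,14,17,8]
a[mid]=6<7: swap a[1],a[1]; lo=2,mid=2 → [5,6,7,16,13,14,17,8]
a[mid]=7=7: mid=3
a[mid]=16>7: swap a[3],a[5]; hi=4 → [5,6,7,14,13,16,17,8]
a[mid]=14>7: swap a[3],a[4]; hi=3 → [5,6,7,13,14,16,17,8]
a[mid]=13>7: swap a[3],a[3]; hi=2 → [5,6,7,13,14,16,17,8]
end: lo=2, hi=2; a = [5,6,7,13,14,16,17,8]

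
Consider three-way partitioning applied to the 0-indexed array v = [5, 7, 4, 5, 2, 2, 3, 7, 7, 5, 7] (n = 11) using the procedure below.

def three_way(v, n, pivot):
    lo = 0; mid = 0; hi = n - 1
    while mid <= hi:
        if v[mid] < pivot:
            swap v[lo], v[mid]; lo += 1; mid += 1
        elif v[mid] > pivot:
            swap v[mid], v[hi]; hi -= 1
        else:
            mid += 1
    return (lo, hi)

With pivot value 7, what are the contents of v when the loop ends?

[5, 4, 5, 2, 2, 3, 5, 7, 7, 7, 7]

lo=0 mid=0 hi=10
5<7: swap(0,0), lo=1 mid=1 ⇒ [5, 7, 4, 5, 2, 2, 3, 7, 7, 5, 7]
7=7: mid=2
4<7: swap(1,2), lo=2 mid=3 ⇒ [5, 4, 7, 5, 2, 2, 3, 7, 7, 5, 7]
5<7: swap(2,3), lo=3 mid=4 ⇒ [5, 4, 5, 7, 2, 2, 3, 7, 7, 5, 7]
2<7: swap(3,4), lo=4 mid=5 ⇒ [5, 4, 5, 2, 7, 2, 3, 7, 7, 5, 7]
2<7: swap(4,5), lo=5 mid=6 ⇒ [5, 4, 5, 2, 2, 7, 3, 7, 7, 5, 7]
3<7: swap(5,6), lo=6 mid=7 ⇒ [5, 4, 5, 2, 2, 3, 7, 7, 7, 5, 7]
7=7: mid=8
7=7: mid=9
5<7: swap(6,9), lo=7 mid=10 ⇒ [5, 4, 5, 2, 2, 3, 5, 7, 7, 7, 7]
7=7: mid=11
done. lo=7 hi=10; v=[5, 4, 5, 2, 2, 3, 5, 7, 7, 7, 7]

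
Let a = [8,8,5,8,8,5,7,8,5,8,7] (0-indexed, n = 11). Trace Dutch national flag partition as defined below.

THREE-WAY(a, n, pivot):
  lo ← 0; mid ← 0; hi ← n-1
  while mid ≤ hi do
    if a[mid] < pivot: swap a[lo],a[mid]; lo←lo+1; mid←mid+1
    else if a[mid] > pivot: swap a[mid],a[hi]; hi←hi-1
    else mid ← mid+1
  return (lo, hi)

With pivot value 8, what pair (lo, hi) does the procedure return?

pivot = 8; lo=0, mid=0, hi=10
a[mid]=8=8: mid=1
a[mid]=8=8: mid=2
a[mid]=5<8: swap a[0],a[2]; lo=1,mid=3 → [5,8,8,8,8,5,7,8,5,8,7]
a[mid]=8=8: mid=4
a[mid]=8=8: mid=5
a[mid]=5<8: swap a[1],a[5]; lo=2,mid=6 → [5,5,8,8,8,8,7,8,5,8,7]
a[mid]=7<8: swap a[2],a[6]; lo=3,mid=7 → [5,5,7,8,8,8,8,8,5,8,7]
a[mid]=8=8: mid=8
a[mid]=5<8: swap a[3],a[8]; lo=4,mid=9 → [5,5,7,5,8,8,8,8,8,8,7]
a[mid]=8=8: mid=10
a[mid]=7<8: swap a[4],a[10]; lo=5,mid=11 → [5,5,7,5,7,8,8,8,8,8,8]
end: lo=5, hi=10; a = [5,5,7,5,7,8,8,8,8,8,8]

(5, 10)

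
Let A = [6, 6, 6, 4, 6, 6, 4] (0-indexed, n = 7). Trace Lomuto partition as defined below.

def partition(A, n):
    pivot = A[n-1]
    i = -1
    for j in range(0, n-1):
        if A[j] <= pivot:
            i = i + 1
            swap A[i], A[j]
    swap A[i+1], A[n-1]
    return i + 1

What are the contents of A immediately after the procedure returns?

[4, 4, 6, 6, 6, 6, 6]

pivot = A[6] = 4; i = -1
j=0: A[0]=6 > 4 → no swap
j=1: A[1]=6 > 4 → no swap
j=2: A[2]=6 > 4 → no swap
j=3: A[3]=4 ≤ 4 → i=0, swap A[0],A[3] → [4, 6, 6, 6, 6, 6, 4]
j=4: A[4]=6 > 4 → no swap
j=5: A[5]=6 > 4 → no swap
final swap A[1],A[6] → [4, 4, 6, 6, 6, 6, 6]; return 1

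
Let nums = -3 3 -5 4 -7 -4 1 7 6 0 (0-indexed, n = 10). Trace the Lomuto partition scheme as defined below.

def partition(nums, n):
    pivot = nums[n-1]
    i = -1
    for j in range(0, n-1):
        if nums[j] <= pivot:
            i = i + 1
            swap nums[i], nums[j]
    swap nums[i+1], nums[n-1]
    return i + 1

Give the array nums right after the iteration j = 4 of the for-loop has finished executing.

pivot = nums[9] = 0; i = -1
j=0: nums[0]=-3 ≤ 0 → i=0, swap nums[0],nums[0] (no change) → -3 3 -5 4 -7 -4 1 7 6 0
j=1: nums[1]=3 > 0 → no swap
j=2: nums[2]=-5 ≤ 0 → i=1, swap nums[1],nums[2] → -3 -5 3 4 -7 -4 1 7 6 0
j=3: nums[3]=4 > 0 → no swap
j=4: nums[4]=-7 ≤ 0 → i=2, swap nums[2],nums[4] → -3 -5 -7 4 3 -4 1 7 6 0
(after j=4) nums = -3 -5 -7 4 3 -4 1 7 6 0

-3 -5 -7 4 3 -4 1 7 6 0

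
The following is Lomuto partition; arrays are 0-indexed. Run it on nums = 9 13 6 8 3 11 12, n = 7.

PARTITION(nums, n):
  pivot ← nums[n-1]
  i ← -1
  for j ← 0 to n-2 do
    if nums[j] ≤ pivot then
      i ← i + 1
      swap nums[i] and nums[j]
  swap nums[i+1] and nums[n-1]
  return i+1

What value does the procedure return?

pivot = nums[6] = 12; i = -1
j=0: nums[0]=9 ≤ 12 → i=0, swap nums[0],nums[0] (no change) → 9 13 6 8 3 11 12
j=1: nums[1]=13 > 12 → no swap
j=2: nums[2]=6 ≤ 12 → i=1, swap nums[1],nums[2] → 9 6 13 8 3 11 12
j=3: nums[3]=8 ≤ 12 → i=2, swap nums[2],nums[3] → 9 6 8 13 3 11 12
j=4: nums[4]=3 ≤ 12 → i=3, swap nums[3],nums[4] → 9 6 8 3 13 11 12
j=5: nums[5]=11 ≤ 12 → i=4, swap nums[4],nums[5] → 9 6 8 3 11 13 12
final swap nums[5],nums[6] → 9 6 8 3 11 12 13; return 5

5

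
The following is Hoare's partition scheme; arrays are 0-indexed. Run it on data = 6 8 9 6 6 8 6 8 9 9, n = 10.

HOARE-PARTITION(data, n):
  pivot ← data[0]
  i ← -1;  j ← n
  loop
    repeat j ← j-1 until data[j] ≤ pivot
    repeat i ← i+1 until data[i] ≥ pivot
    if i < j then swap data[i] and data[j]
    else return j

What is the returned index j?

2

pivot = data[0] = 6; i = -1, j = 10
j→6 (data[6]=6≤6), i→0 (data[0]=6≥6); i<j, swap → 6 8 9 6 6 8 6 8 9 9
j→4 (data[4]=6≤6), i→1 (data[1]=8≥6); i<j, swap → 6 6 9 6 8 8 6 8 9 9
j→3 (data[3]=6≤6), i→2 (data[2]=9≥6); i<j, swap → 6 6 6 9 8 8 6 8 9 9
j→2, i→3; i≥j, return j=2. data = 6 6 6 9 8 8 6 8 9 9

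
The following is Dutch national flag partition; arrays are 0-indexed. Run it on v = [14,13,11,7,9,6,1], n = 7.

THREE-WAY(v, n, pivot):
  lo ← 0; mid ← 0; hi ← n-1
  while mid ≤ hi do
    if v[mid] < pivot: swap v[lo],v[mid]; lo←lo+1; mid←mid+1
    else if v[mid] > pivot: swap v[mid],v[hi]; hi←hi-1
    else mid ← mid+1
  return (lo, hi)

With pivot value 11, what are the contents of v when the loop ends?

[1,6,7,9,11,13,14]

pivot = 11; lo=0, mid=0, hi=6
v[mid]=14>11: swap v[0],v[6]; hi=5 → [1,13,11,7,9,6,14]
v[mid]=1<11: swap v[0],v[0]; lo=1,mid=1 → [1,13,11,7,9,6,14]
v[mid]=13>11: swap v[1],v[5]; hi=4 → [1,6,11,7,9,13,14]
v[mid]=6<11: swap v[1],v[1]; lo=2,mid=2 → [1,6,11,7,9,13,14]
v[mid]=11=11: mid=3
v[mid]=7<11: swap v[2],v[3]; lo=3,mid=4 → [1,6,7,11,9,13,14]
v[mid]=9<11: swap v[3],v[4]; lo=4,mid=5 → [1,6,7,9,11,13,14]
end: lo=4, hi=4; v = [1,6,7,9,11,13,14]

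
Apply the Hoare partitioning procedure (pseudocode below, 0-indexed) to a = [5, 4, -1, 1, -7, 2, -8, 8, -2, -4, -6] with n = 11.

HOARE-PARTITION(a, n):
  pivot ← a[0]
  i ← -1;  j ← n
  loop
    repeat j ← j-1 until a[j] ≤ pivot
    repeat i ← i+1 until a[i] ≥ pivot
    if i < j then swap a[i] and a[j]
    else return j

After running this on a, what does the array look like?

pivot = a[0] = 5; i = -1, j = 11
j→10 (a[10]=-6≤5), i→0 (a[0]=5≥5); i<j, swap → [-6, 4, -1, 1, -7, 2, -8, 8, -2, -4, 5]
j→9 (a[9]=-4≤5), i→7 (a[7]=8≥5); i<j, swap → [-6, 4, -1, 1, -7, 2, -8, -4, -2, 8, 5]
j→8, i→9; i≥j, return j=8. a = [-6, 4, -1, 1, -7, 2, -8, -4, -2, 8, 5]

[-6, 4, -1, 1, -7, 2, -8, -4, -2, 8, 5]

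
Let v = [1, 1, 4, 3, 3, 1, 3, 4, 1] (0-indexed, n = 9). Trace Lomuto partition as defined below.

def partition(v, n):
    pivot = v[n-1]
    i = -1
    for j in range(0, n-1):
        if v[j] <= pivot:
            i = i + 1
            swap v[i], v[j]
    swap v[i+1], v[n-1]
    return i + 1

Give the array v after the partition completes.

pivot = v[8] = 1; i = -1
j=0: v[0]=1 ≤ 1 → i=0, swap v[0],v[0] (no change) → [1, 1, 4, 3, 3, 1, 3, 4, 1]
j=1: v[1]=1 ≤ 1 → i=1, swap v[1],v[1] (no change) → [1, 1, 4, 3, 3, 1, 3, 4, 1]
j=2: v[2]=4 > 1 → no swap
j=3: v[3]=3 > 1 → no swap
j=4: v[4]=3 > 1 → no swap
j=5: v[5]=1 ≤ 1 → i=2, swap v[2],v[5] → [1, 1, 1, 3, 3, 4, 3, 4, 1]
j=6: v[6]=3 > 1 → no swap
j=7: v[7]=4 > 1 → no swap
final swap v[3],v[8] → [1, 1, 1, 1, 3, 4, 3, 4, 3]; return 3

[1, 1, 1, 1, 3, 4, 3, 4, 3]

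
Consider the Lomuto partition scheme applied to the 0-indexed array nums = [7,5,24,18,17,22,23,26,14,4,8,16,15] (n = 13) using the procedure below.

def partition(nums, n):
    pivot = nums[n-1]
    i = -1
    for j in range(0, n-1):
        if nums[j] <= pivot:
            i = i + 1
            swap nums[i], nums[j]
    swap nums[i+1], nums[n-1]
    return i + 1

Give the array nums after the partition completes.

pivot = nums[12] = 15; i = -1
j=0: nums[0]=7 ≤ 15 → i=0, swap nums[0],nums[0] (no change) → [7,5,24,18,17,22,23,26,14,4,8,16,15]
j=1: nums[1]=5 ≤ 15 → i=1, swap nums[1],nums[1] (no change) → [7,5,24,18,17,22,23,26,14,4,8,16,15]
j=2: nums[2]=24 > 15 → no swap
j=3: nums[3]=18 > 15 → no swap
j=4: nums[4]=17 > 15 → no swap
j=5: nums[5]=22 > 15 → no swap
j=6: nums[6]=23 > 15 → no swap
j=7: nums[7]=26 > 15 → no swap
j=8: nums[8]=14 ≤ 15 → i=2, swap nums[2],nums[8] → [7,5,14,18,17,22,23,26,24,4,8,16,15]
j=9: nums[9]=4 ≤ 15 → i=3, swap nums[3],nums[9] → [7,5,14,4,17,22,23,26,24,18,8,16,15]
j=10: nums[10]=8 ≤ 15 → i=4, swap nums[4],nums[10] → [7,5,14,4,8,22,23,26,24,18,17,16,15]
j=11: nums[11]=16 > 15 → no swap
final swap nums[5],nums[12] → [7,5,14,4,8,15,23,26,24,18,17,16,22]; return 5

[7,5,14,4,8,15,23,26,24,18,17,16,22]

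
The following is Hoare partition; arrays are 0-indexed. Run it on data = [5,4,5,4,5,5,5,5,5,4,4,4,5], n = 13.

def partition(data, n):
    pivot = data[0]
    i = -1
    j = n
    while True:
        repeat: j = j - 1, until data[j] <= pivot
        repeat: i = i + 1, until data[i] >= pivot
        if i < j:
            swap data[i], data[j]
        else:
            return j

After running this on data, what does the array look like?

[5,4,4,4,4,4,5,5,5,5,5,5,5]

pivot = data[0] = 5; i = -1, j = 13
j→12 (data[12]=5≤5), i→0 (data[0]=5≥5); i<j, swap → [5,4,5,4,5,5,5,5,5,4,4,4,5]
j→11 (data[11]=4≤5), i→2 (data[2]=5≥5); i<j, swap → [5,4,4,4,5,5,5,5,5,4,4,5,5]
j→10 (data[10]=4≤5), i→4 (data[4]=5≥5); i<j, swap → [5,4,4,4,4,5,5,5,5,4,5,5,5]
j→9 (data[9]=4≤5), i→5 (data[5]=5≥5); i<j, swap → [5,4,4,4,4,4,5,5,5,5,5,5,5]
j→8 (data[8]=5≤5), i→6 (data[6]=5≥5); i<j, swap → [5,4,4,4,4,4,5,5,5,5,5,5,5]
j→7, i→7; i≥j, return j=7. data = [5,4,4,4,4,4,5,5,5,5,5,5,5]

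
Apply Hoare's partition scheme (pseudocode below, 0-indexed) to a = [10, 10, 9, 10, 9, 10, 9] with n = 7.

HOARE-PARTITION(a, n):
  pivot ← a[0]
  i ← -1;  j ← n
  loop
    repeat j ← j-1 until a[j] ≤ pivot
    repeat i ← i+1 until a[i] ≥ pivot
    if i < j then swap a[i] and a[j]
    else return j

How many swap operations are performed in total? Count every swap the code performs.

3

pivot = a[0] = 10; i = -1, j = 7
j→6 (a[6]=9≤10), i→0 (a[0]=10≥10); i<j, swap → [9, 10, 9, 10, 9, 10, 10]
j→5 (a[5]=10≤10), i→1 (a[1]=10≥10); i<j, swap → [9, 10, 9, 10, 9, 10, 10]
j→4 (a[4]=9≤10), i→3 (a[3]=10≥10); i<j, swap → [9, 10, 9, 9, 10, 10, 10]
j→3, i→4; i≥j, return j=3. a = [9, 10, 9, 9, 10, 10, 10]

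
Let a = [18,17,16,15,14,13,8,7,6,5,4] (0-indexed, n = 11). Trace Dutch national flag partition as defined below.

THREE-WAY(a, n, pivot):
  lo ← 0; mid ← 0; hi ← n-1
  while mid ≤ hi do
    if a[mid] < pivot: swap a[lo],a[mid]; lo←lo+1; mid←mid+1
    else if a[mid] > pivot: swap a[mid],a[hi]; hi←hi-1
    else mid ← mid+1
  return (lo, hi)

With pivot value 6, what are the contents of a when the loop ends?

pivot = 6; lo=0, mid=0, hi=10
a[mid]=18>6: swap a[0],a[10]; hi=9 → [4,17,16,15,14,13,8,7,6,5,18]
a[mid]=4<6: swap a[0],a[0]; lo=1,mid=1 → [4,17,16,15,14,13,8,7,6,5,18]
a[mid]=17>6: swap a[1],a[9]; hi=8 → [4,5,16,15,14,13,8,7,6,17,18]
a[mid]=5<6: swap a[1],a[1]; lo=2,mid=2 → [4,5,16,15,14,13,8,7,6,17,18]
a[mid]=16>6: swap a[2],a[8]; hi=7 → [4,5,6,15,14,13,8,7,16,17,18]
a[mid]=6=6: mid=3
a[mid]=15>6: swap a[3],a[7]; hi=6 → [4,5,6,7,14,13,8,15,16,17,18]
a[mid]=7>6: swap a[3],a[6]; hi=5 → [4,5,6,8,14,13,7,15,16,17,18]
a[mid]=8>6: swap a[3],a[5]; hi=4 → [4,5,6,13,14,8,7,15,16,17,18]
a[mid]=13>6: swap a[3],a[4]; hi=3 → [4,5,6,14,13,8,7,15,16,17,18]
a[mid]=14>6: swap a[3],a[3]; hi=2 → [4,5,6,14,13,8,7,15,16,17,18]
end: lo=2, hi=2; a = [4,5,6,14,13,8,7,15,16,17,18]

[4,5,6,14,13,8,7,15,16,17,18]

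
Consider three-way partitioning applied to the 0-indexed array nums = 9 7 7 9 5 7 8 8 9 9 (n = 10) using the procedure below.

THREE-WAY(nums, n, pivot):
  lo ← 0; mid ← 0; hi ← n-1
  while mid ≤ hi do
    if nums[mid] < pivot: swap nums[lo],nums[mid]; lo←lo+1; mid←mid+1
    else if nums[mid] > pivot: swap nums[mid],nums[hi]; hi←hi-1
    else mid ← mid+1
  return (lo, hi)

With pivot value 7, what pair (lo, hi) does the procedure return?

(1, 3)

lo=0 mid=0 hi=9
9>7: swap(0,9), hi=8 ⇒ 9 7 7 9 5 7 8 8 9 9
9>7: swap(0,8), hi=7 ⇒ 9 7 7 9 5 7 8 8 9 9
9>7: swap(0,7), hi=6 ⇒ 8 7 7 9 5 7 8 9 9 9
8>7: swap(0,6), hi=5 ⇒ 8 7 7 9 5 7 8 9 9 9
8>7: swap(0,5), hi=4 ⇒ 7 7 7 9 5 8 8 9 9 9
7=7: mid=1
7=7: mid=2
7=7: mid=3
9>7: swap(3,4), hi=3 ⇒ 7 7 7 5 9 8 8 9 9 9
5<7: swap(0,3), lo=1 mid=4 ⇒ 5 7 7 7 9 8 8 9 9 9
done. lo=1 hi=3; nums=5 7 7 7 9 8 8 9 9 9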